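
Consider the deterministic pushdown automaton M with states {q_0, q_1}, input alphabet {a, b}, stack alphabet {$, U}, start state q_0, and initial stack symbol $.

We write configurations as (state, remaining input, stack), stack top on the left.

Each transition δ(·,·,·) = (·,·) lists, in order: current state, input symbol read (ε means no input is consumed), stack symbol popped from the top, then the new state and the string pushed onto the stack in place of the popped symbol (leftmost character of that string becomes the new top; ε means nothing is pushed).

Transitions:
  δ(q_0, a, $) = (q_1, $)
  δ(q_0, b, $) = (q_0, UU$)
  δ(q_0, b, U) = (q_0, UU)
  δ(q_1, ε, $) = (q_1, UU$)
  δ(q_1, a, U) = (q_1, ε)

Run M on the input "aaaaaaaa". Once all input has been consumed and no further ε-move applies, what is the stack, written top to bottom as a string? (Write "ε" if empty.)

(q_0, aaaaaaaa, $) ⊢ (q_1, aaaaaaa, $) ⊢ (q_1, aaaaaaa, UU$) ⊢ (q_1, aaaaaa, U$) ⊢ (q_1, aaaaa, $) ⊢ (q_1, aaaaa, UU$) ⊢ (q_1, aaaa, U$) ⊢ (q_1, aaa, $) ⊢ (q_1, aaa, UU$) ⊢ (q_1, aa, U$) ⊢ (q_1, a, $) ⊢ (q_1, a, UU$) ⊢ (q_1, ε, U$)
All input consumed in state q_1 with stack U$.

U$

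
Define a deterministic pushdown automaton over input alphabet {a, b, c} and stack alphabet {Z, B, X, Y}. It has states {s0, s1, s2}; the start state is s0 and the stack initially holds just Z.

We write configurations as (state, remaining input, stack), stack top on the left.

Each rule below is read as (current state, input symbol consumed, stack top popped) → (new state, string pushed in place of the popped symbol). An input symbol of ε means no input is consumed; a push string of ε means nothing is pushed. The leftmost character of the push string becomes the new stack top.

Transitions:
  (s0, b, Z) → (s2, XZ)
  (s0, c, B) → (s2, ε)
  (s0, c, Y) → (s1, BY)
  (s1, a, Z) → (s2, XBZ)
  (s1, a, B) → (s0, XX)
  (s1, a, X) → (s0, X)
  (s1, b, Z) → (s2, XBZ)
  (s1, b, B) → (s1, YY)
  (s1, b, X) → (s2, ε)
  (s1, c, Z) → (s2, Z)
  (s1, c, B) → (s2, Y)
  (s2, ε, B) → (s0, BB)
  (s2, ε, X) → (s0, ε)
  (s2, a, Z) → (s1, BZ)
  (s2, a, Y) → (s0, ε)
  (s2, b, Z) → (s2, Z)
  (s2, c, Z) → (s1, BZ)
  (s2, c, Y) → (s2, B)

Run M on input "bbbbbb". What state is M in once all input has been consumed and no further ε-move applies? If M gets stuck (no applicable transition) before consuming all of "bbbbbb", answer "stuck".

(s0, bbbbbb, Z) ⊢ (s2, bbbbb, XZ) ⊢ (s0, bbbbb, Z) ⊢ (s2, bbbb, XZ) ⊢ (s0, bbbb, Z) ⊢ (s2, bbb, XZ) ⊢ (s0, bbb, Z) ⊢ (s2, bb, XZ) ⊢ (s0, bb, Z) ⊢ (s2, b, XZ) ⊢ (s0, b, Z) ⊢ (s2, ε, XZ) ⊢ (s0, ε, Z)
All input consumed; M is in state s0.

s0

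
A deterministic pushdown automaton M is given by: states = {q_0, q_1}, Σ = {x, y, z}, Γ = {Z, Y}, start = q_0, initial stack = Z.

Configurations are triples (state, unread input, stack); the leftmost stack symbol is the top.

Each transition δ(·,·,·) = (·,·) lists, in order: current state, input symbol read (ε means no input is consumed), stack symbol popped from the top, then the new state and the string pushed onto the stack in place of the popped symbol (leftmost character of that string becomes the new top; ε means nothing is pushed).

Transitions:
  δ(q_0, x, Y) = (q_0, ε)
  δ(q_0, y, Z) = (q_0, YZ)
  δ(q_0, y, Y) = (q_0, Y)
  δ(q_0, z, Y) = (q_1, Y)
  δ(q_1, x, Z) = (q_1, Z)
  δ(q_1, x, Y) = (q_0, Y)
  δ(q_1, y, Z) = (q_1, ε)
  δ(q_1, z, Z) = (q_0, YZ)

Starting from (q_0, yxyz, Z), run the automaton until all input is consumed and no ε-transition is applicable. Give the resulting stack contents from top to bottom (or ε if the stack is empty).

YZ

(q_0, yxyz, Z)
  read y, top Z: go to q_0, push YZ → (q_0, xyz, YZ)
  read x, top Y: go to q_0, push ε → (q_0, yz, Z)
  read y, top Z: go to q_0, push YZ → (q_0, z, YZ)
  read z, top Y: go to q_1, push Y → (q_1, ε, YZ)
All input consumed in state q_1 with stack YZ.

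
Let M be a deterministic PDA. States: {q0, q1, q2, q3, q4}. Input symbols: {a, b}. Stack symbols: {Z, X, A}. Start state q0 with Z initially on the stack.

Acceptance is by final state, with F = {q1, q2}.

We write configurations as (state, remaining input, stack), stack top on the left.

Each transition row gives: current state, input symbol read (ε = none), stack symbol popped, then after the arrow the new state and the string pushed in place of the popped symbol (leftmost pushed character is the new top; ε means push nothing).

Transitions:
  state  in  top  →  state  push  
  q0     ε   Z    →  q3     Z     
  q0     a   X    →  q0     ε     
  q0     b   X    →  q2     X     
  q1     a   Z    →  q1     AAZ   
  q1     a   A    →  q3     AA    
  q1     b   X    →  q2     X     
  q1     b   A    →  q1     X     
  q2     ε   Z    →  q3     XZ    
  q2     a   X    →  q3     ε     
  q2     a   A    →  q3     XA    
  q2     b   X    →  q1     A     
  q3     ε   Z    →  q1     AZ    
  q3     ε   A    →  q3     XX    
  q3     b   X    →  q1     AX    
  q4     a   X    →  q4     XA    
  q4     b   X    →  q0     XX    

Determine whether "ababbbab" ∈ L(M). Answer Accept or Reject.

(q0, ababbbab, Z)
  ε-move, top Z: go to q3, push Z → (q3, ababbbab, Z)
  ε-move, top Z: go to q1, push AZ → (q1, ababbbab, AZ)
  read a, top A: go to q3, push AA → (q3, babbbab, AAZ)
  ε-move, top A: go to q3, push XX → (q3, babbbab, XXAZ)
  read b, top X: go to q1, push AX → (q1, abbbab, AXXAZ)
  read a, top A: go to q3, push AA → (q3, bbbab, AAXXAZ)
  ε-move, top A: go to q3, push XX → (q3, bbbab, XXAXXAZ)
  read b, top X: go to q1, push AX → (q1, bbab, AXXAXXAZ)
  read b, top A: go to q1, push X → (q1, bab, XXXAXXAZ)
  read b, top X: go to q2, push X → (q2, ab, XXXAXXAZ)
  read a, top X: go to q3, push ε → (q3, b, XXAXXAZ)
  read b, top X: go to q1, push AX → (q1, ε, AXXAXXAZ)
All input consumed; state q1 ∈ F.

Accept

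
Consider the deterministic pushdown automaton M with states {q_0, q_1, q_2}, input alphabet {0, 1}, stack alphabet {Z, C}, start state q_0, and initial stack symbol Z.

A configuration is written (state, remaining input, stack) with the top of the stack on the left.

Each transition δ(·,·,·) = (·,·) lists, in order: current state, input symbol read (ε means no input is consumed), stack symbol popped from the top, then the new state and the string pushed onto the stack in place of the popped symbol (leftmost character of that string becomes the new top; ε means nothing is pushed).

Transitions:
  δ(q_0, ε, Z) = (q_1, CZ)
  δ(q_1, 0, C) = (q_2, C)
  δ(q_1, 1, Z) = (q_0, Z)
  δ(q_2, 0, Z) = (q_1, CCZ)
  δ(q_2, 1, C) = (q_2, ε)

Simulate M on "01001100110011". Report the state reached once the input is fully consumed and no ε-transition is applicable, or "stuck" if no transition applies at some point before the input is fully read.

q_2

(q_0, 01001100110011, Z)
  ε-move, top Z: go to q_1, push CZ → (q_1, 01001100110011, CZ)
  read 0, top C: go to q_2, push C → (q_2, 1001100110011, CZ)
  read 1, top C: go to q_2, push ε → (q_2, 001100110011, Z)
  read 0, top Z: go to q_1, push CCZ → (q_1, 01100110011, CCZ)
  read 0, top C: go to q_2, push C → (q_2, 1100110011, CCZ)
  read 1, top C: go to q_2, push ε → (q_2, 100110011, CZ)
  read 1, top C: go to q_2, push ε → (q_2, 00110011, Z)
  read 0, top Z: go to q_1, push CCZ → (q_1, 0110011, CCZ)
  read 0, top C: go to q_2, push C → (q_2, 110011, CCZ)
  read 1, top C: go to q_2, push ε → (q_2, 10011, CZ)
  read 1, top C: go to q_2, push ε → (q_2, 0011, Z)
  read 0, top Z: go to q_1, push CCZ → (q_1, 011, CCZ)
  read 0, top C: go to q_2, push C → (q_2, 11, CCZ)
  read 1, top C: go to q_2, push ε → (q_2, 1, CZ)
  read 1, top C: go to q_2, push ε → (q_2, ε, Z)
All input consumed; M is in state q_2.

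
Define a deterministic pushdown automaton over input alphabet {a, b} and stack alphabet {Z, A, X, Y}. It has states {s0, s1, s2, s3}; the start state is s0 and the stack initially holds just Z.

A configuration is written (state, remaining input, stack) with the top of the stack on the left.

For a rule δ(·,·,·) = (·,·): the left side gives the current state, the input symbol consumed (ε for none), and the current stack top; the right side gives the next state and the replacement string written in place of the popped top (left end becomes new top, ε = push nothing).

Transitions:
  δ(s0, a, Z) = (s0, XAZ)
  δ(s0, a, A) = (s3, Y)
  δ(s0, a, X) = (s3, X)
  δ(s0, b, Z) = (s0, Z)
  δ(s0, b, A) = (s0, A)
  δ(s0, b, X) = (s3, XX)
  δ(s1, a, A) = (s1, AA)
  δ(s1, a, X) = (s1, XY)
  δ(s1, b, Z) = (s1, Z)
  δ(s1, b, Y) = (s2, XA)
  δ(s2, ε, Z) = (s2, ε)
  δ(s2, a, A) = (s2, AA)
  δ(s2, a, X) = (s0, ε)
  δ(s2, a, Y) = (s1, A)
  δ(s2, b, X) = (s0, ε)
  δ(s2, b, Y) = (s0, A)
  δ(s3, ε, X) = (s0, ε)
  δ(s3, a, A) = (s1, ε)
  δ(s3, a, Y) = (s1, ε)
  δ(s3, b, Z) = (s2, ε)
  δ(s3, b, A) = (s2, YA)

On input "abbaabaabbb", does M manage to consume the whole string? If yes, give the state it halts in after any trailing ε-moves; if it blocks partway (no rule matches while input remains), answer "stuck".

stuck

(s0, abbaabaabbb, Z) ⊢ (s0, bbaabaabbb, XAZ) ⊢ (s3, baabaabbb, XXAZ) ⊢ (s0, baabaabbb, XAZ) ⊢ (s3, aabaabbb, XXAZ) ⊢ (s0, aabaabbb, XAZ) ⊢ (s3, abaabbb, XAZ) ⊢ (s0, abaabbb, AZ) ⊢ (s3, baabbb, YZ)
No transition for (s3, b, top Y); M blocks with input baabbb remaining.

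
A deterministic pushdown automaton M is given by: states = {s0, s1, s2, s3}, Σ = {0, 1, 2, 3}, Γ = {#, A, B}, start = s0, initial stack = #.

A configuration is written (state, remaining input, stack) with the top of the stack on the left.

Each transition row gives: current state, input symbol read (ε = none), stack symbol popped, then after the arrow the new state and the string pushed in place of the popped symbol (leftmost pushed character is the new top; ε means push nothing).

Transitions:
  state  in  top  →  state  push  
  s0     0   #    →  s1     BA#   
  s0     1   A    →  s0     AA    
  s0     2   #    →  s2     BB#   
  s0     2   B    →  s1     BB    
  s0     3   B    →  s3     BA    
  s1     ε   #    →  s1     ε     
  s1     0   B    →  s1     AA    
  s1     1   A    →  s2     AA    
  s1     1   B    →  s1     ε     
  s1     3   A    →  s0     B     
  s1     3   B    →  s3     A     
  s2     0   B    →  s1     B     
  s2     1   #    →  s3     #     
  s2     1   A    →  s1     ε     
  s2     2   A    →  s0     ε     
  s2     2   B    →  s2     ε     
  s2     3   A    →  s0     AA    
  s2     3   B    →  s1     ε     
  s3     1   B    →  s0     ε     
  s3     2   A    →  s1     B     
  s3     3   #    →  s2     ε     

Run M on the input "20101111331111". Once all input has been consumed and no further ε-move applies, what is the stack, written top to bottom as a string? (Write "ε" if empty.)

AAAAA#

(s0, 20101111331111, #) ⊢ (s2, 0101111331111, BB#) ⊢ (s1, 101111331111, BB#) ⊢ (s1, 01111331111, B#) ⊢ (s1, 1111331111, AA#) ⊢ (s2, 111331111, AAA#) ⊢ (s1, 11331111, AA#) ⊢ (s2, 1331111, AAA#) ⊢ (s1, 331111, AA#) ⊢ (s0, 31111, BA#) ⊢ (s3, 1111, BAA#) ⊢ (s0, 111, AA#) ⊢ (s0, 11, AAA#) ⊢ (s0, 1, AAAA#) ⊢ (s0, ε, AAAAA#)
All input consumed in state s0 with stack AAAAA#.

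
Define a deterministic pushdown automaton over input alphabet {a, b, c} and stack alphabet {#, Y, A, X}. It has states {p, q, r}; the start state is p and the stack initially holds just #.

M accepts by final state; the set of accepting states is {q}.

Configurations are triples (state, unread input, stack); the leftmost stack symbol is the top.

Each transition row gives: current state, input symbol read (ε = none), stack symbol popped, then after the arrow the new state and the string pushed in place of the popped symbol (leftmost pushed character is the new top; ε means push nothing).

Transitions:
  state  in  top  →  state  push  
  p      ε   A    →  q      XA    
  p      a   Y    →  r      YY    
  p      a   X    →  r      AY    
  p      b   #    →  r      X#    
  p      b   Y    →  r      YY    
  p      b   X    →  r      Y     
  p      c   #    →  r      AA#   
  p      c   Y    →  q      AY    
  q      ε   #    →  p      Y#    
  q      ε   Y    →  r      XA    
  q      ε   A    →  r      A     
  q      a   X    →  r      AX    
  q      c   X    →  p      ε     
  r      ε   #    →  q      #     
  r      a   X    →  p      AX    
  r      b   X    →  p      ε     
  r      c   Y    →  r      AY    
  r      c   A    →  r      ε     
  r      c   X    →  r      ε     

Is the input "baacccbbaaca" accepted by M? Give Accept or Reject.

(p, baacccbbaaca, #)
  read b, top #: go to r, push X# → (r, aacccbbaaca, X#)
  read a, top X: go to p, push AX → (p, acccbbaaca, AX#)
  ε-move, top A: go to q, push XA → (q, acccbbaaca, XAX#)
  read a, top X: go to r, push AX → (r, cccbbaaca, AXAX#)
  read c, top A: go to r, push ε → (r, ccbbaaca, XAX#)
  read c, top X: go to r, push ε → (r, cbbaaca, AX#)
  read c, top A: go to r, push ε → (r, bbaaca, X#)
  read b, top X: go to p, push ε → (p, baaca, #)
  read b, top #: go to r, push X# → (r, aaca, X#)
  read a, top X: go to p, push AX → (p, aca, AX#)
  ε-move, top A: go to q, push XA → (q, aca, XAX#)
  read a, top X: go to r, push AX → (r, ca, AXAX#)
  read c, top A: go to r, push ε → (r, a, XAX#)
  read a, top X: go to p, push AX → (p, ε, AXAX#)
  ε-move, top A: go to q, push XA → (q, ε, XAXAX#)
All input consumed; state q ∈ F.

Accept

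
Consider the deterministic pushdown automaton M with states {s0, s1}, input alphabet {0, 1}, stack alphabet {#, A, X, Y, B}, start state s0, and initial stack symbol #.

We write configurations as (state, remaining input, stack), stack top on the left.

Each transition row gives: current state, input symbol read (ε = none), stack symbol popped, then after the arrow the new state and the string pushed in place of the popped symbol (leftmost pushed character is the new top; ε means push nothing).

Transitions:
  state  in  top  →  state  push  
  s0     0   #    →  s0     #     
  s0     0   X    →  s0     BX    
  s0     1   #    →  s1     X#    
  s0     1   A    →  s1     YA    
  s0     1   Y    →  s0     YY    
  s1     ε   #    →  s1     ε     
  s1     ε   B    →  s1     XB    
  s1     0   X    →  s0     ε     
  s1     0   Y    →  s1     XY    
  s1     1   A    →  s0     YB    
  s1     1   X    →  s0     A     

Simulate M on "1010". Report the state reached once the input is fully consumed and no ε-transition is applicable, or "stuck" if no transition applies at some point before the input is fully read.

s0

(s0, 1010, #) ⊢ (s1, 010, X#) ⊢ (s0, 10, #) ⊢ (s1, 0, X#) ⊢ (s0, ε, #)
All input consumed; M is in state s0.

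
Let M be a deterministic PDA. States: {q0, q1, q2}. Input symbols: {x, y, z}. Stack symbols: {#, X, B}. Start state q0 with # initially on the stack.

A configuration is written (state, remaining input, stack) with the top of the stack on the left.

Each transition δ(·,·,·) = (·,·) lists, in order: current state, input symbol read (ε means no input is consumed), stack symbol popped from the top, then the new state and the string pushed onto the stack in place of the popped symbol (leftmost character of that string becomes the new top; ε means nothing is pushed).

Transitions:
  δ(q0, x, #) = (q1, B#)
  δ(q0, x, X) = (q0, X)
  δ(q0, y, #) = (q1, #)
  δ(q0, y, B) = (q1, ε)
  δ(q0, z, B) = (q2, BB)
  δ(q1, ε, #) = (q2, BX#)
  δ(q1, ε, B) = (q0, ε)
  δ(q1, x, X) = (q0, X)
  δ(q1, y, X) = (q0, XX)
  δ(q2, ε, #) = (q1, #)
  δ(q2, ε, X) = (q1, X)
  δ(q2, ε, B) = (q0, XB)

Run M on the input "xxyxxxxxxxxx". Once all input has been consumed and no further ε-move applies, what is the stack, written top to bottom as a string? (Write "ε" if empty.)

XBX#

(q0, xxyxxxxxxxxx, #)
  read x, top #: go to q1, push B# → (q1, xyxxxxxxxxx, B#)
  ε-move, top B: go to q0, push ε → (q0, xyxxxxxxxxx, #)
  read x, top #: go to q1, push B# → (q1, yxxxxxxxxx, B#)
  ε-move, top B: go to q0, push ε → (q0, yxxxxxxxxx, #)
  read y, top #: go to q1, push # → (q1, xxxxxxxxx, #)
  ε-move, top #: go to q2, push BX# → (q2, xxxxxxxxx, BX#)
  ε-move, top B: go to q0, push XB → (q0, xxxxxxxxx, XBX#)
  read x, top X: go to q0, push X → (q0, xxxxxxxx, XBX#)
  read x, top X: go to q0, push X → (q0, xxxxxxx, XBX#)
  read x, top X: go to q0, push X → (q0, xxxxxx, XBX#)
  read x, top X: go to q0, push X → (q0, xxxxx, XBX#)
  read x, top X: go to q0, push X → (q0, xxxx, XBX#)
  read x, top X: go to q0, push X → (q0, xxx, XBX#)
  read x, top X: go to q0, push X → (q0, xx, XBX#)
  read x, top X: go to q0, push X → (q0, x, XBX#)
  read x, top X: go to q0, push X → (q0, ε, XBX#)
All input consumed in state q0 with stack XBX#.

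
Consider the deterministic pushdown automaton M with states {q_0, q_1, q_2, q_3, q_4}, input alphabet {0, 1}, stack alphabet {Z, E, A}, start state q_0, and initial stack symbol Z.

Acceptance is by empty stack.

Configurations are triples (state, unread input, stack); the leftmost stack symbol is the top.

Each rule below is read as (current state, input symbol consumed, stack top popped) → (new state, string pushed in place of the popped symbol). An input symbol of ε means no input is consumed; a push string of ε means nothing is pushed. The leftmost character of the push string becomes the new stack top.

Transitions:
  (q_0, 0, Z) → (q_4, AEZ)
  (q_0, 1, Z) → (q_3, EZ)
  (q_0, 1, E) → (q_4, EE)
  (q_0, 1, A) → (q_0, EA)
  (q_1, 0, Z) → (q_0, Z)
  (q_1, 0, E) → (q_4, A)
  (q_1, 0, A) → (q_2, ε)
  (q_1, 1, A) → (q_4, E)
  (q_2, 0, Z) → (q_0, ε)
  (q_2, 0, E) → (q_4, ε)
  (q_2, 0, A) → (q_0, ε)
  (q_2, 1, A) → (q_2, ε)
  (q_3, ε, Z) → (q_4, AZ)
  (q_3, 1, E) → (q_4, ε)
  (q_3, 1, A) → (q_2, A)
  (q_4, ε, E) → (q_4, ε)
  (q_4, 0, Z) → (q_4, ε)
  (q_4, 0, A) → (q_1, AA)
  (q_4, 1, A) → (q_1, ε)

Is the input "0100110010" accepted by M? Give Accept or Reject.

Reject

(q_0, 0100110010, Z)
  read 0, top Z: go to q_4, push AEZ → (q_4, 100110010, AEZ)
  read 1, top A: go to q_1, push ε → (q_1, 00110010, EZ)
  read 0, top E: go to q_4, push A → (q_4, 0110010, AZ)
  read 0, top A: go to q_1, push AA → (q_1, 110010, AAZ)
  read 1, top A: go to q_4, push E → (q_4, 10010, EAZ)
  ε-move, top E: go to q_4, push ε → (q_4, 10010, AZ)
  read 1, top A: go to q_1, push ε → (q_1, 0010, Z)
  read 0, top Z: go to q_0, push Z → (q_0, 010, Z)
  read 0, top Z: go to q_4, push AEZ → (q_4, 10, AEZ)
  read 1, top A: go to q_1, push ε → (q_1, 0, EZ)
  read 0, top E: go to q_4, push A → (q_4, ε, AZ)
All input consumed; stack is AZ, not empty, and no further ε-move applies.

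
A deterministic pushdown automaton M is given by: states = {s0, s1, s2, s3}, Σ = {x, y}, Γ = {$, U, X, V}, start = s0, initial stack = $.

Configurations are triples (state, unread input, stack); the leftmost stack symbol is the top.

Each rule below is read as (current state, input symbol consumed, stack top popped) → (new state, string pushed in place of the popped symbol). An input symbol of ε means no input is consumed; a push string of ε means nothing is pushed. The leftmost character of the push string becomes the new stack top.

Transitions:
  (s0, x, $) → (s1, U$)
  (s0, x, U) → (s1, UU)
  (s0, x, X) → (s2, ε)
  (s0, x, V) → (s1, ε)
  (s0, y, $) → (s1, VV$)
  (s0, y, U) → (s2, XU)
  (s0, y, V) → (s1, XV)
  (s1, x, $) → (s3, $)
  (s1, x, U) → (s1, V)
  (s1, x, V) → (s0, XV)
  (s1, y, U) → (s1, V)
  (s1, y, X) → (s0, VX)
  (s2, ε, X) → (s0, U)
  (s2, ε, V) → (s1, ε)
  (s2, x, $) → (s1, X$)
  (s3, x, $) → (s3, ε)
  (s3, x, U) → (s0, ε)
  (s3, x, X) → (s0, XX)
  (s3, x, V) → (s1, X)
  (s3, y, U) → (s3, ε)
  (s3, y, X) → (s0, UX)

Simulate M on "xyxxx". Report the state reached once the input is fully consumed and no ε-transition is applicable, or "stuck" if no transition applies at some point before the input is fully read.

(s0, xyxxx, $) ⊢ (s1, yxxx, U$) ⊢ (s1, xxx, V$) ⊢ (s0, xx, XV$) ⊢ (s2, x, V$) ⊢ (s1, x, $) ⊢ (s3, ε, $)
All input consumed; M is in state s3.

s3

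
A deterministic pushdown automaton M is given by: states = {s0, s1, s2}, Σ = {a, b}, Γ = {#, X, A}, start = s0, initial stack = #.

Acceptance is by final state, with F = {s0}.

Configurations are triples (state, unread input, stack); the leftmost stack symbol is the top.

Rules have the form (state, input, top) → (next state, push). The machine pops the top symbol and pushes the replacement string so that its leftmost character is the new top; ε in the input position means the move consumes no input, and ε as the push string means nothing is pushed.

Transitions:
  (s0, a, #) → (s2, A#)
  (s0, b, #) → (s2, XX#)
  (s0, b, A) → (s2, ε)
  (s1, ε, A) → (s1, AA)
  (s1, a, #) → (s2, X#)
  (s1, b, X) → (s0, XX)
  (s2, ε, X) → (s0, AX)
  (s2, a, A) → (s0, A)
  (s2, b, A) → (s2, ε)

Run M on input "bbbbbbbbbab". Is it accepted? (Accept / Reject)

Reject

(s0, bbbbbbbbbab, #)
  read b, top #: go to s2, push XX# → (s2, bbbbbbbbab, XX#)
  ε-move, top X: go to s0, push AX → (s0, bbbbbbbbab, AXX#)
  read b, top A: go to s2, push ε → (s2, bbbbbbbab, XX#)
  ε-move, top X: go to s0, push AX → (s0, bbbbbbbab, AXX#)
  read b, top A: go to s2, push ε → (s2, bbbbbbab, XX#)
  ε-move, top X: go to s0, push AX → (s0, bbbbbbab, AXX#)
  read b, top A: go to s2, push ε → (s2, bbbbbab, XX#)
  ε-move, top X: go to s0, push AX → (s0, bbbbbab, AXX#)
  read b, top A: go to s2, push ε → (s2, bbbbab, XX#)
  ε-move, top X: go to s0, push AX → (s0, bbbbab, AXX#)
  read b, top A: go to s2, push ε → (s2, bbbab, XX#)
  ε-move, top X: go to s0, push AX → (s0, bbbab, AXX#)
  read b, top A: go to s2, push ε → (s2, bbab, XX#)
  ε-move, top X: go to s0, push AX → (s0, bbab, AXX#)
  read b, top A: go to s2, push ε → (s2, bab, XX#)
  ε-move, top X: go to s0, push AX → (s0, bab, AXX#)
  read b, top A: go to s2, push ε → (s2, ab, XX#)
  ε-move, top X: go to s0, push AX → (s0, ab, AXX#)
No transition applies at (s0, ab, AXX#); input not fully consumed.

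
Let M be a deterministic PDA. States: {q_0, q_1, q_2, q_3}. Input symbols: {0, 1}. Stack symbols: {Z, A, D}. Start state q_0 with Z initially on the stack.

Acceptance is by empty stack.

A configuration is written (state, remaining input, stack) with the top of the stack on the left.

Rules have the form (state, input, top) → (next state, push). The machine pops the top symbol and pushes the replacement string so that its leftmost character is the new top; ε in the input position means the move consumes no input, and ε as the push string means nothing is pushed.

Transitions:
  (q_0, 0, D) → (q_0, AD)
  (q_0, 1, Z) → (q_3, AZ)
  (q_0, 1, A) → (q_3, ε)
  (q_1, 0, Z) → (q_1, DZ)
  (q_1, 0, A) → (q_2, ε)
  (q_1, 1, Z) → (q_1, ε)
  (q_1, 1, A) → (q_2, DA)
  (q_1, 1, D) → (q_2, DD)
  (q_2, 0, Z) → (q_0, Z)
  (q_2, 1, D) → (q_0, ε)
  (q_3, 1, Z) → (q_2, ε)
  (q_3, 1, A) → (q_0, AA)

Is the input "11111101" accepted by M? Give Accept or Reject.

Reject

(q_0, 11111101, Z)
  read 1, top Z: go to q_3, push AZ → (q_3, 1111101, AZ)
  read 1, top A: go to q_0, push AA → (q_0, 111101, AAZ)
  read 1, top A: go to q_3, push ε → (q_3, 11101, AZ)
  read 1, top A: go to q_0, push AA → (q_0, 1101, AAZ)
  read 1, top A: go to q_3, push ε → (q_3, 101, AZ)
  read 1, top A: go to q_0, push AA → (q_0, 01, AAZ)
No transition applies at (q_0, 01, AAZ); input not fully consumed.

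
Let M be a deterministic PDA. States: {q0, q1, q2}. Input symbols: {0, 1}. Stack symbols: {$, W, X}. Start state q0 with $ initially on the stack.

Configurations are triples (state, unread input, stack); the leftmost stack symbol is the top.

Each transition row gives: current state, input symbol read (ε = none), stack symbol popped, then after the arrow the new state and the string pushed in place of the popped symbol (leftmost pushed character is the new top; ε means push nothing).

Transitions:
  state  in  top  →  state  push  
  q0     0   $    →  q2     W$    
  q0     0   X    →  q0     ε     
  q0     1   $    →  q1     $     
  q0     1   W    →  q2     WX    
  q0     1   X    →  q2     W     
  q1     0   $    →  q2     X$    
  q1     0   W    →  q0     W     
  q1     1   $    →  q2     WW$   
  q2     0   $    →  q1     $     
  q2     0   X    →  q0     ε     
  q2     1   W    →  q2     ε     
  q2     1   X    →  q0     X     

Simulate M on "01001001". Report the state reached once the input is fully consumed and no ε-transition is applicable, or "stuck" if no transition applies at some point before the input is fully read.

q2

(q0, 01001001, $) ⊢ (q2, 1001001, W$) ⊢ (q2, 001001, $) ⊢ (q1, 01001, $) ⊢ (q2, 1001, X$) ⊢ (q0, 001, X$) ⊢ (q0, 01, $) ⊢ (q2, 1, W$) ⊢ (q2, ε, $)
All input consumed; M is in state q2.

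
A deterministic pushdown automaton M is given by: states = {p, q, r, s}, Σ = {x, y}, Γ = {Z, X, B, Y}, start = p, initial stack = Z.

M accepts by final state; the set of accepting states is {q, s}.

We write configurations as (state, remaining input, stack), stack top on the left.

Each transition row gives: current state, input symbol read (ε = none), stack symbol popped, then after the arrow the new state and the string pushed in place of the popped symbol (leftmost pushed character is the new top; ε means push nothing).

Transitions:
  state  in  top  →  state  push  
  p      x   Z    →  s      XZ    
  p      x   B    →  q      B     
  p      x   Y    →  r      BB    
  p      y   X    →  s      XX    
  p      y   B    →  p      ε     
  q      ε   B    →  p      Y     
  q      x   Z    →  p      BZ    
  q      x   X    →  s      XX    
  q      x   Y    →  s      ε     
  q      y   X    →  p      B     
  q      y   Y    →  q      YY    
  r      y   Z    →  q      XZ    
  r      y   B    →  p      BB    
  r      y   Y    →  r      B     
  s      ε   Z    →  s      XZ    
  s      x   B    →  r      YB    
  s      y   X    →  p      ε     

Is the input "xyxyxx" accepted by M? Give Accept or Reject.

Reject

(p, xyxyxx, Z) ⊢ (s, yxyxx, XZ) ⊢ (p, xyxx, Z) ⊢ (s, yxx, XZ) ⊢ (p, xx, Z) ⊢ (s, x, XZ)
No transition applies at (s, x, XZ); input not fully consumed.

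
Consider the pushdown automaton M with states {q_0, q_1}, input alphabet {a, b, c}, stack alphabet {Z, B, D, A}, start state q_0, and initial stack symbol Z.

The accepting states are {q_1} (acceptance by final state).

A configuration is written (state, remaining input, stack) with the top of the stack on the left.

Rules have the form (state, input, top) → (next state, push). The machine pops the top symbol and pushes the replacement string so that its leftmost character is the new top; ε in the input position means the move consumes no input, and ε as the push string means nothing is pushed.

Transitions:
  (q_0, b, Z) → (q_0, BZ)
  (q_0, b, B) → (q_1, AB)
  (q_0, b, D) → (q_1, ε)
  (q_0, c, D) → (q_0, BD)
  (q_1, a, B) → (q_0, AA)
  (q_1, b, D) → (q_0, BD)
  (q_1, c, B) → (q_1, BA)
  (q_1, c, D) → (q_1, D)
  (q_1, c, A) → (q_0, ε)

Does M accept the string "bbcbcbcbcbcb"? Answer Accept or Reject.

One accepting computation: (q_0, bbcbcbcbcbcb, Z) ⊢ (q_0, bcbcbcbcbcb, BZ) ⊢ (q_1, cbcbcbcbcb, ABZ) ⊢ (q_0, bcbcbcbcb, BZ) ⊢ (q_1, cbcbcbcb, ABZ) ⊢ (q_0, bcbcbcb, BZ) ⊢ (q_1, cbcbcb, ABZ) ⊢ (q_0, bcbcb, BZ) ⊢ (q_1, cbcb, ABZ) ⊢ (q_0, bcb, BZ) ⊢ (q_1, cb, ABZ) ⊢ (q_0, b, BZ) ⊢ (q_1, ε, ABZ)
All input consumed and state q_1 ∈ F.

Accept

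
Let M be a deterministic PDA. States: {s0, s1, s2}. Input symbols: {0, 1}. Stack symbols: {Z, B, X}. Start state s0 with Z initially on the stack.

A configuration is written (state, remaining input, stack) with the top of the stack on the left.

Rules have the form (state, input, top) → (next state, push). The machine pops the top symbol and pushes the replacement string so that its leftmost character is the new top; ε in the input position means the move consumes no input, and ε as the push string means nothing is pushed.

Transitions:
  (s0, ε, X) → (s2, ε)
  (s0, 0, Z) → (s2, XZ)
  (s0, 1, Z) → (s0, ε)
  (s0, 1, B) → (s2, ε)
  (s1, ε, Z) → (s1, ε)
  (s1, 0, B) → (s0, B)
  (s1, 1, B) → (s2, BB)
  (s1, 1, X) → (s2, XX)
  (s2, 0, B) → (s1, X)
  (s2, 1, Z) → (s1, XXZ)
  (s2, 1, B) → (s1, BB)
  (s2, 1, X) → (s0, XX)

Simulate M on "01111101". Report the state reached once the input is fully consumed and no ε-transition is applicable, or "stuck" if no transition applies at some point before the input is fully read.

stuck

(s0, 01111101, Z)
  read 0, top Z: go to s2, push XZ → (s2, 1111101, XZ)
  read 1, top X: go to s0, push XX → (s0, 111101, XXZ)
  ε-move, top X: go to s2, push ε → (s2, 111101, XZ)
  read 1, top X: go to s0, push XX → (s0, 11101, XXZ)
  ε-move, top X: go to s2, push ε → (s2, 11101, XZ)
  read 1, top X: go to s0, push XX → (s0, 1101, XXZ)
  ε-move, top X: go to s2, push ε → (s2, 1101, XZ)
  read 1, top X: go to s0, push XX → (s0, 101, XXZ)
  ε-move, top X: go to s2, push ε → (s2, 101, XZ)
  read 1, top X: go to s0, push XX → (s0, 01, XXZ)
  ε-move, top X: go to s2, push ε → (s2, 01, XZ)
No transition for (s2, 0, top X); M blocks with input 01 remaining.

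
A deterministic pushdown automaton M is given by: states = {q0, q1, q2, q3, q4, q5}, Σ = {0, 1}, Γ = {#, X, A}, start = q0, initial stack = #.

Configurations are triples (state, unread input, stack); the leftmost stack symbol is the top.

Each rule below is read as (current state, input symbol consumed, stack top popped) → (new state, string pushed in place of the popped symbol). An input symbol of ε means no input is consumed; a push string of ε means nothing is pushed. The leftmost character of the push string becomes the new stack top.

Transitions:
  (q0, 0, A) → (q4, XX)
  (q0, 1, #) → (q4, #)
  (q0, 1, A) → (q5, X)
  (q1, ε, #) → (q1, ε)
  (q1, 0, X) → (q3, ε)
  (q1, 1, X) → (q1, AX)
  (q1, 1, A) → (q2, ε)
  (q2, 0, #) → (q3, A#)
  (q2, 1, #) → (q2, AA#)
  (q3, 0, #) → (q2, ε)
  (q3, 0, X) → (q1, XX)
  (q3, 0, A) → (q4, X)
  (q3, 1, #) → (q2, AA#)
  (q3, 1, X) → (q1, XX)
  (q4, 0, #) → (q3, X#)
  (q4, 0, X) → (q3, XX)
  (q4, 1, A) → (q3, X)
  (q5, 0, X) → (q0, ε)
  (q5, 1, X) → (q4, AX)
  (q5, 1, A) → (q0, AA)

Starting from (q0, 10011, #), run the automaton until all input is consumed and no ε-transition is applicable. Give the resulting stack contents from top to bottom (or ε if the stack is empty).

XX#

(q0, 10011, #)
  read 1, top #: go to q4, push # → (q4, 0011, #)
  read 0, top #: go to q3, push X# → (q3, 011, X#)
  read 0, top X: go to q1, push XX → (q1, 11, XX#)
  read 1, top X: go to q1, push AX → (q1, 1, AXX#)
  read 1, top A: go to q2, push ε → (q2, ε, XX#)
All input consumed in state q2 with stack XX#.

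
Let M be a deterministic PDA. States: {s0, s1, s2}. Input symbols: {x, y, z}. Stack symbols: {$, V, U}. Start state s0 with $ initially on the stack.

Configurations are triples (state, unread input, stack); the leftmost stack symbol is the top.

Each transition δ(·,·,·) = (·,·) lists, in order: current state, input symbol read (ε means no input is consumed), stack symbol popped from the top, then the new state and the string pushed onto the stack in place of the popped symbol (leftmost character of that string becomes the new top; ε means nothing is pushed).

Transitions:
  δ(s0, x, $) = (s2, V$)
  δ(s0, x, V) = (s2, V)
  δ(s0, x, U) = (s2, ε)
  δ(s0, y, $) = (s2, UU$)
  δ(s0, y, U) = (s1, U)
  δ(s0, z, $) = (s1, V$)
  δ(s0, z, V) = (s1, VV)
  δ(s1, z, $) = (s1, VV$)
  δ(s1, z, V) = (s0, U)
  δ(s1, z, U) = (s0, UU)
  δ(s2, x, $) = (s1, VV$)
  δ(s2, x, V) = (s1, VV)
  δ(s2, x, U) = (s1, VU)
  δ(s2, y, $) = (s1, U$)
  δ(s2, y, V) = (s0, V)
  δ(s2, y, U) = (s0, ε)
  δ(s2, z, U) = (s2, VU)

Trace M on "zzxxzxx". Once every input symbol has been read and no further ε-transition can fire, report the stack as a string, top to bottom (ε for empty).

(s0, zzxxzxx, $) ⊢ (s1, zxxzxx, V$) ⊢ (s0, xxzxx, U$) ⊢ (s2, xzxx, $) ⊢ (s1, zxx, VV$) ⊢ (s0, xx, UV$) ⊢ (s2, x, V$) ⊢ (s1, ε, VV$)
All input consumed in state s1 with stack VV$.

VV$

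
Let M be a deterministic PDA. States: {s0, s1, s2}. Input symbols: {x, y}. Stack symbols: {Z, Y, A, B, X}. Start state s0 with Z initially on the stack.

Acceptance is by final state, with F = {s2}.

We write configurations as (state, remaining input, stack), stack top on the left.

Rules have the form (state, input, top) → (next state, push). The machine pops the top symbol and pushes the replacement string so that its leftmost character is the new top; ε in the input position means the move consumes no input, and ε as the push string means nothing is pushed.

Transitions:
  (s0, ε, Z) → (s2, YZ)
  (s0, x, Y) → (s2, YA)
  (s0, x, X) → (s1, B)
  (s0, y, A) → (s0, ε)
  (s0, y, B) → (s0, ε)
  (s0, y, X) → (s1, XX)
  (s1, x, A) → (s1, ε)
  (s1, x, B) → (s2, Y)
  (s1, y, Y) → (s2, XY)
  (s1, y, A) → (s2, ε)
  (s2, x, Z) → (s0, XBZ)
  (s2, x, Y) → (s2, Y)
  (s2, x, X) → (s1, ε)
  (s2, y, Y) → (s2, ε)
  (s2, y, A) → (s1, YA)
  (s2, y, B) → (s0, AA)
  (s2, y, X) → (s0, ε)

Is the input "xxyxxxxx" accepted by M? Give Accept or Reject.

(s0, xxyxxxxx, Z) ⊢ (s2, xxyxxxxx, YZ) ⊢ (s2, xyxxxxx, YZ) ⊢ (s2, yxxxxx, YZ) ⊢ (s2, xxxxx, Z) ⊢ (s0, xxxx, XBZ) ⊢ (s1, xxx, BBZ) ⊢ (s2, xx, YBZ) ⊢ (s2, x, YBZ) ⊢ (s2, ε, YBZ)
All input consumed; state s2 ∈ F.

Accept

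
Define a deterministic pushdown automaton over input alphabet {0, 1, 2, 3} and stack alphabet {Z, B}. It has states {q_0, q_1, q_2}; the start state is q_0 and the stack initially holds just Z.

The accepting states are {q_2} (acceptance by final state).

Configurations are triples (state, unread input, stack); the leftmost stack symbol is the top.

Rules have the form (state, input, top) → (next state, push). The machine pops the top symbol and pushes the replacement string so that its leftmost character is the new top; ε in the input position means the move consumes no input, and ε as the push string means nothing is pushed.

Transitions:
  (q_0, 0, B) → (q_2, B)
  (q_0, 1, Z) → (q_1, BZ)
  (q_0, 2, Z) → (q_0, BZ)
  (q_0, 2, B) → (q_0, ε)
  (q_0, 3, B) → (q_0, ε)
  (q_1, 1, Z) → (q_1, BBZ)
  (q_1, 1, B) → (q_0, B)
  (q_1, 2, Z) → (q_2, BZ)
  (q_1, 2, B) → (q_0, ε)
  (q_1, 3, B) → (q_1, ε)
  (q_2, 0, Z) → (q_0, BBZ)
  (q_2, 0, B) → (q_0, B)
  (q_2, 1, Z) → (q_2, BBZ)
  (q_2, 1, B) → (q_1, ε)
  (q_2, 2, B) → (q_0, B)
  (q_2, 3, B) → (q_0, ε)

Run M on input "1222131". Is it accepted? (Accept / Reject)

Reject

(q_0, 1222131, Z)
  read 1, top Z: go to q_1, push BZ → (q_1, 222131, BZ)
  read 2, top B: go to q_0, push ε → (q_0, 22131, Z)
  read 2, top Z: go to q_0, push BZ → (q_0, 2131, BZ)
  read 2, top B: go to q_0, push ε → (q_0, 131, Z)
  read 1, top Z: go to q_1, push BZ → (q_1, 31, BZ)
  read 3, top B: go to q_1, push ε → (q_1, 1, Z)
  read 1, top Z: go to q_1, push BBZ → (q_1, ε, BBZ)
All input consumed; state q_1 ∉ F and no further ε-move applies.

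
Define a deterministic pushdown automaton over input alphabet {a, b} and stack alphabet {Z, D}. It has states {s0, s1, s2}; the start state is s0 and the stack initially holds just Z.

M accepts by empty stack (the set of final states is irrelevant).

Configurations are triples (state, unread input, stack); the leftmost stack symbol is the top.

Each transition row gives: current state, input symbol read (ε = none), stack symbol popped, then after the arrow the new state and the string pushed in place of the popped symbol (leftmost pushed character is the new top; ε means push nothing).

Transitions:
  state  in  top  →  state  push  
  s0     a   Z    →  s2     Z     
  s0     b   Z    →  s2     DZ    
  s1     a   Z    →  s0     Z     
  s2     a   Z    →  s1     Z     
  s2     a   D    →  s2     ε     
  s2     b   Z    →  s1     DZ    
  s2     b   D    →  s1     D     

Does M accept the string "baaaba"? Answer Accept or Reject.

Reject

(s0, baaaba, Z) ⊢ (s2, aaaba, DZ) ⊢ (s2, aaba, Z) ⊢ (s1, aba, Z) ⊢ (s0, ba, Z) ⊢ (s2, a, DZ) ⊢ (s2, ε, Z)
All input consumed; stack is Z, not empty, and no further ε-move applies.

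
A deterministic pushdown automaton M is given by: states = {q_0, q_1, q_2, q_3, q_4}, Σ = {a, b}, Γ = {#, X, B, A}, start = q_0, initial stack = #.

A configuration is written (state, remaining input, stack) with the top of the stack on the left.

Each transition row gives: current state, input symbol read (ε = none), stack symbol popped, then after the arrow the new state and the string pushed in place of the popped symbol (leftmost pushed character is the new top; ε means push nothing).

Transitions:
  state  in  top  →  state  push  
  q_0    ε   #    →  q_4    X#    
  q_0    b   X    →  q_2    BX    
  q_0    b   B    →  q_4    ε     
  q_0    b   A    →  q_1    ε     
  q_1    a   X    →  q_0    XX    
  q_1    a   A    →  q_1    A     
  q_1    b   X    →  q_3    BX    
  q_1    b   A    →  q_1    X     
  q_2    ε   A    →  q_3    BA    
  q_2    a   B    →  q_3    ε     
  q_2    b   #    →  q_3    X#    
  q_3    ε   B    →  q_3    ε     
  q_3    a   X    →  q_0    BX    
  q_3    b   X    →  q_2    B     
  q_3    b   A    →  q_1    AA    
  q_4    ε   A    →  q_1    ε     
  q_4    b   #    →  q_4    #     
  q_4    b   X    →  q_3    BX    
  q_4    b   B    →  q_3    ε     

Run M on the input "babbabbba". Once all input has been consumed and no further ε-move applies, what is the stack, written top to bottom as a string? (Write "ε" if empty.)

(q_0, babbabbba, #)
  ε-move, top #: go to q_4, push X# → (q_4, babbabbba, X#)
  read b, top X: go to q_3, push BX → (q_3, abbabbba, BX#)
  ε-move, top B: go to q_3, push ε → (q_3, abbabbba, X#)
  read a, top X: go to q_0, push BX → (q_0, bbabbba, BX#)
  read b, top B: go to q_4, push ε → (q_4, babbba, X#)
  read b, top X: go to q_3, push BX → (q_3, abbba, BX#)
  ε-move, top B: go to q_3, push ε → (q_3, abbba, X#)
  read a, top X: go to q_0, push BX → (q_0, bbba, BX#)
  read b, top B: go to q_4, push ε → (q_4, bba, X#)
  read b, top X: go to q_3, push BX → (q_3, ba, BX#)
  ε-move, top B: go to q_3, push ε → (q_3, ba, X#)
  read b, top X: go to q_2, push B → (q_2, a, B#)
  read a, top B: go to q_3, push ε → (q_3, ε, #)
All input consumed in state q_3 with stack #.

#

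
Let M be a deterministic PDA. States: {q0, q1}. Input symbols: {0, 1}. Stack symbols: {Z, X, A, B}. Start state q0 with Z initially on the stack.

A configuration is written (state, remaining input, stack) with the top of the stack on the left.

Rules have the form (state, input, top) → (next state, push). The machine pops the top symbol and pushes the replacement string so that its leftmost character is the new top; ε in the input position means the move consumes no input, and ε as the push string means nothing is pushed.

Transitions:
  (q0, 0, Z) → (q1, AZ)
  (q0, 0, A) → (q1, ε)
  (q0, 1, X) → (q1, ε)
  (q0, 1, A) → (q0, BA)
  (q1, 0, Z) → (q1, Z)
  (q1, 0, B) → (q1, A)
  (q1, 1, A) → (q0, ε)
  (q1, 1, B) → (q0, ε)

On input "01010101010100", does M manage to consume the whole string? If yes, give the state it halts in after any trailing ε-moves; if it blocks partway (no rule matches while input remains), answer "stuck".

stuck

(q0, 01010101010100, Z)
  read 0, top Z: go to q1, push AZ → (q1, 1010101010100, AZ)
  read 1, top A: go to q0, push ε → (q0, 010101010100, Z)
  read 0, top Z: go to q1, push AZ → (q1, 10101010100, AZ)
  read 1, top A: go to q0, push ε → (q0, 0101010100, Z)
  read 0, top Z: go to q1, push AZ → (q1, 101010100, AZ)
  read 1, top A: go to q0, push ε → (q0, 01010100, Z)
  read 0, top Z: go to q1, push AZ → (q1, 1010100, AZ)
  read 1, top A: go to q0, push ε → (q0, 010100, Z)
  read 0, top Z: go to q1, push AZ → (q1, 10100, AZ)
  read 1, top A: go to q0, push ε → (q0, 0100, Z)
  read 0, top Z: go to q1, push AZ → (q1, 100, AZ)
  read 1, top A: go to q0, push ε → (q0, 00, Z)
  read 0, top Z: go to q1, push AZ → (q1, 0, AZ)
No transition for (q1, 0, top A); M blocks with input 0 remaining.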